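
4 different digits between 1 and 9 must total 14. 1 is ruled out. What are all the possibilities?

{2,3,4,5}

4 distinct digits from 1–9 sum between 10 and 30.
Dropping sets that contain 1.
Only one set works: {2,3,4,5}.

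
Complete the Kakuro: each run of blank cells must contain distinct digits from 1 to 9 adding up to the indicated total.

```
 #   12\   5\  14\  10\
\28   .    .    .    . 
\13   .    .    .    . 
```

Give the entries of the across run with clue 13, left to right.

Only 4 fits R1C2 under both its across sum 28 and down sum 5.
R2C2 = 5 − 4 = 1 completes the 5 down.
Nothing is forced directly, so branch on R1C3, whose candidates are 8 or 9. If R1C3 = 8: that forces R2C3 = 6, R2C1 = 4, R2C4 = 2, after which R1C1 would have to be in {7,9} for the 28 across but in {8} for the 12 down — contradiction. So R1C3 = 9.
R2C3 = 14 − 9 = 5 completes the 14 down.
No cell is forced outright now. R2C1 can only be 3 or 4 (the digits allowed by both its 13 across and its 12 down). If R2C1 = 3: then R1C1 would have to be in {7,8} for the 28 across but in {9} for the 12 down — contradiction. So R2C1 = 4.
R1C1 = 12 − 4 = 8 completes the 12 down.
R1C4 = 28 − 21 = 7 completes the 28 across.
R2C4 = 13 − 10 = 3 completes the 13 across.

4, 1, 5, 3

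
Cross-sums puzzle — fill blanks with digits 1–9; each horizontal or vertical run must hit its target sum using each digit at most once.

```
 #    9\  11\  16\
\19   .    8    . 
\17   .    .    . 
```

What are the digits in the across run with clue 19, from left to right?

16 in 2 cells must be {7,9}.
R2C2 = 11 − 8 = 3 completes the 11 down.
R2C3 = 9: the only remaining digit allowed by both the 17 across and the 16 down.
R1C3 = 16 − 9 = 7 completes the 16 down.
R2C1 = 17 − 12 = 5 completes the 17 across.
R1C1 = 19 − 15 = 4 completes the 19 across.

4, 8, 7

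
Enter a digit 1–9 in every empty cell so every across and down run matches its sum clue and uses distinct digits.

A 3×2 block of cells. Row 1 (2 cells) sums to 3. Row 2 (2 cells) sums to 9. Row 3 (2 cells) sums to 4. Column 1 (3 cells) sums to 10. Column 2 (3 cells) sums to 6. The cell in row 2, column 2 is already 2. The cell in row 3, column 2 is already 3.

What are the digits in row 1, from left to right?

2, 1

3 in 2 cells must be {1,2}; 4 in 2 cells must be {1,3}; 6 in 3 cells must be {1,2,3}.
(1,2) = 6 − 5 = 1 completes the 6 down.
(2,1) = 9 − 2 = 7 completes the 9 across.
(3,1) = 4 − 3 = 1 completes the 4 across.
(1,1) = 3 − 1 = 2 completes the 3 across.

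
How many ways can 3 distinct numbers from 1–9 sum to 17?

3 distinct digits from 1–9 sum between 6 and 24.

7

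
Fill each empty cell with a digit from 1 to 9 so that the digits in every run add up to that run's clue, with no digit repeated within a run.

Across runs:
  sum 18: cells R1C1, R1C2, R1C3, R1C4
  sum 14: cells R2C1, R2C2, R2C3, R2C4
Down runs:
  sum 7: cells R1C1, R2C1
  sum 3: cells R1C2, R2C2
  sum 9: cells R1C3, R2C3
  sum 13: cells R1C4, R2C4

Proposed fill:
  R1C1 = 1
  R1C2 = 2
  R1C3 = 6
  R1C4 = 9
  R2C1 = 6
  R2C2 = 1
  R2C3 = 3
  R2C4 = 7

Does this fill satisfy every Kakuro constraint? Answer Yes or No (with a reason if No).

No — the down run R1C4–R2C4 sums to 16, not 13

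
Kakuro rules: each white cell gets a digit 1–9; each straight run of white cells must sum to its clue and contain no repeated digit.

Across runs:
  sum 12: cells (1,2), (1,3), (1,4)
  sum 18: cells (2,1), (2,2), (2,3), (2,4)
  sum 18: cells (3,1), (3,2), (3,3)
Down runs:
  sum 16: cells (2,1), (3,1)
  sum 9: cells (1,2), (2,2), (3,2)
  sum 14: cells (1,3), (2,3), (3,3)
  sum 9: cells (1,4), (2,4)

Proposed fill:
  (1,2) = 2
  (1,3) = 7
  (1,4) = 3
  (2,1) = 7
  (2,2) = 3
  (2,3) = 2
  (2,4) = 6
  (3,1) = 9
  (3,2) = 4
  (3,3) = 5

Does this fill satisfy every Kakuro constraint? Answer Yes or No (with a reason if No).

Yes

Across: 2+7+3=12; 7+3+2+6=18; 9+4+5=18. Down: 7+9=16; 2+3+4=9; 7+2+5=14; 3+6=9. No digit repeats within any run.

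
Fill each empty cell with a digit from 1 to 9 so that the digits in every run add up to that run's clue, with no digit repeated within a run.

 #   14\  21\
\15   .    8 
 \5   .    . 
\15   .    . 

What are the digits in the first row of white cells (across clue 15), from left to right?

R1C1 = 15 − 8 = 7 completes the 15 across.
R2C2 = 4: the only remaining digit allowed by both the 5 across and the 21 down.
Given what's placed, R3C1 must be 6 to fit the 15 across and 14 down.
R3C2 = 15 − 6 = 9 completes the 15 across.
R2C1 = 5 − 4 = 1 completes the 5 across.

7, 8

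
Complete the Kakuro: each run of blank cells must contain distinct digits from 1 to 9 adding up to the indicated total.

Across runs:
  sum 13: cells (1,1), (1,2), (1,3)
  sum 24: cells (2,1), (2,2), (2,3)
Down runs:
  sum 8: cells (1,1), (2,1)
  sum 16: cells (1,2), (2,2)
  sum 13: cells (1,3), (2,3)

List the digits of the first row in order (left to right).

1, 7, 5

24 in 3 cells must be {7,8,9}; 16 in 2 cells must be {7,9}.
The 24 across and the 8 down share only 7, so (2,1) = 7.
Given what's placed, (2,2) must be 9 to fit the 24 across and 16 down.
(2,3) = 24 − 16 = 8 completes the 24 across.
(1,1) = 8 − 7 = 1 completes the 8 down.
(1,2) = 16 − 9 = 7 completes the 16 down.
(1,3) = 13 − 8 = 5 completes the 13 across.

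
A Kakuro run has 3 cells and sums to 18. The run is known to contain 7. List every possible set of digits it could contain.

3 distinct digits from 1–9 sum between 6 and 24.
Keeping only sets containing 7.

{2,7,9}; {3,7,8}; {5,6,7}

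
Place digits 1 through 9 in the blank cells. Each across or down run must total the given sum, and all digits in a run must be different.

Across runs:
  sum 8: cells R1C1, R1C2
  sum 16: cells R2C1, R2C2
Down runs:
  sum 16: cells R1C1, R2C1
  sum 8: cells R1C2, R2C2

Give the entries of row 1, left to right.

7, 1

16 in 2 cells must be {7,9}.
The 8 across and the 16 down share only 7, so R1C1 = 7.
R1C2 = 8 − 7 = 1 completes the 8 across.
R2C1 = 16 − 7 = 9 completes the 16 down.
R2C2 = 16 − 9 = 7 completes the 16 across.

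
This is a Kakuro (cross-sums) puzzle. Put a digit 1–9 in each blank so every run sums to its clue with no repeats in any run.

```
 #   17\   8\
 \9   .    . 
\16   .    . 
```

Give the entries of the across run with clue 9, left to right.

8 1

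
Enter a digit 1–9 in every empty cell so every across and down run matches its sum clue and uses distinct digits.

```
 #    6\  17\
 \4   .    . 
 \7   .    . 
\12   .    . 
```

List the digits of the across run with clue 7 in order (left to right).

4 in 2 cells must be {1,3}; 6 in 3 cells must be {1,2,3}.
The 12 across and the 6 down share only 3, so R3C1 = 3.
R3C2 = 12 − 3 = 9 completes the 12 across.
Given what's placed, R1C1 must be 1 to fit the 4 across and 6 down.
R1C2 = 4 − 1 = 3 completes the 4 across.
R2C1 = 6 − 4 = 2 completes the 6 down.
R2C2 = 7 − 2 = 5 completes the 7 across.

2 5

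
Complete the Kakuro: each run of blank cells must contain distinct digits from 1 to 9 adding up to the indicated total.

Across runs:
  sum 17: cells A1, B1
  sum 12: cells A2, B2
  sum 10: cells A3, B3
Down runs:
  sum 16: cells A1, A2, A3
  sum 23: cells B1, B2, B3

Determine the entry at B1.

17 in 2 cells must be {8,9}; 23 in 3 cells must be {6,8,9}.
Nothing is forced directly, so branch on A1, whose candidates are 8 or 9. If A1 = 8: that forces B1 = 9, B2 = 8, B3 = 6, after which A2 would have to be in {4} for the 12 across but in {1,2,3,5,6,7} for the 16 down — contradiction. So A1 = 9.
B1 = 17 − 9 = 8 completes the 17 across.
Given what's placed, B2 must be 9 to fit the 12 across and 23 down.
B3 = 23 − 17 = 6 completes the 23 down.
A2 = 12 − 9 = 3 completes the 12 across.
A3 = 10 − 6 = 4 completes the 10 across.

8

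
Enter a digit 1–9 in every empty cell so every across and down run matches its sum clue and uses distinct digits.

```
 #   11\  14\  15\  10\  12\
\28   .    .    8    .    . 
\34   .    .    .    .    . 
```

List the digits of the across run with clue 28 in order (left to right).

7 6 8 4 3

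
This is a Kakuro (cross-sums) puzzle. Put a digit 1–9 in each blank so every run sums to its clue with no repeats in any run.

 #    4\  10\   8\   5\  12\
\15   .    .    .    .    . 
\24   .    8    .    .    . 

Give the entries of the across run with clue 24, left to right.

15 in 5 cells must be {1,2,3,4,5}; 4 in 2 cells must be {1,3}.
R1C2 = 10 − 8 = 2 completes the 10 down.
No cell is forced outright now. R1C5 can only be 3 or 4 or 5 (the digits allowed by both its 15 across and its 12 down). If R1C5 = 3: that forces R1C1 = 1, R1C3 = 5, R1C4 = 4, R2C1 = 3, after which R2C3 would have to be in {1,2,4,5,6,7} for the 24 across but in {3} for the 8 down — contradiction. If R1C5 = 4: then R2C5 would have to be in {1,2,3,4,5,6,7,9} for the 24 across but in {8} for the 12 down — contradiction. So R1C5 = 5.
R2C5 = 12 − 5 = 7 completes the 12 down.
Nothing is forced directly, so branch on R1C1, whose candidates are 1 or 3. If R1C1 = 3: that forces R1C3 = 1, R1C4 = 4, R2C1 = 1, after which R2C3 would have to be in {2,3,5,6} for the 24 across but in {7} for the 8 down — contradiction. So R1C1 = 1.
Given what's placed, R1C3 must be 3 to fit the 15 across and 8 down.
R1C4 = 15 − 11 = 4 completes the 15 across.
R2C1 = 4 − 1 = 3 completes the 4 down.
R2C3 = 8 − 3 = 5 completes the 8 down.
R2C4 = 24 − 23 = 1 completes the 24 across.

3 8 5 1 7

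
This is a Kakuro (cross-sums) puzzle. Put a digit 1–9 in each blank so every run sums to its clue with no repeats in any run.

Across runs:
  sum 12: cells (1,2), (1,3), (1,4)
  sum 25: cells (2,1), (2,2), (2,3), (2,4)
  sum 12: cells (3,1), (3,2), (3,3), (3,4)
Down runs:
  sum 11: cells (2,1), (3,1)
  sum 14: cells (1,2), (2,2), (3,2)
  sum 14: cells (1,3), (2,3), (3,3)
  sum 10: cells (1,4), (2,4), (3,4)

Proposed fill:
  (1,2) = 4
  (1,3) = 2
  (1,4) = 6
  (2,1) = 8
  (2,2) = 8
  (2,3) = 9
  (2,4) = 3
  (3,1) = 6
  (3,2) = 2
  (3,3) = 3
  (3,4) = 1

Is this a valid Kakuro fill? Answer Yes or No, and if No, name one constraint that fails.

No — the across run (2,1)–(2,4) sums to 28, not 25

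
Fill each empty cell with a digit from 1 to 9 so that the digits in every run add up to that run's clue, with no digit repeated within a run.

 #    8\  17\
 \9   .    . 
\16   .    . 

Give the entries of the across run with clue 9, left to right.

1 8

16 in 2 cells must be {7,9}; 17 in 2 cells must be {8,9}.
The 9 across and the 17 down share only 8, so R1C2 = 8.
The 16 across and the 8 down share only 7, so R2C1 = 7.
R2C2 = 16 − 7 = 9 completes the 16 across.
R1C1 = 9 − 8 = 1 completes the 9 across.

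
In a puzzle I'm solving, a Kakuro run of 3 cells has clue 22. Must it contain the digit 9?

Every partition of 22 into 3 distinct digits includes 9: {5,8,9}, {6,7,9}.

Yes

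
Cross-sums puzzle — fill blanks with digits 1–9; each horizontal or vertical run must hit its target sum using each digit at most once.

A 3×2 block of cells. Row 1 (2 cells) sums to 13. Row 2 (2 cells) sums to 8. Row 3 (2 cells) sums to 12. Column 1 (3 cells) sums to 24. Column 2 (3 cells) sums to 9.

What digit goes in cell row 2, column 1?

24 in 3 cells must be {7,8,9}.
The 8 across and the 24 down share only 7, so (2,1) = 7.
(2,2) = 8 − 7 = 1 completes the 8 across.
Nothing is forced directly, so branch on (1,1), whose candidates are 8 or 9. If (1,1) = 9: then (1,2) would have to be in {4} for the 13 across but in {2,3,5,6} for the 9 down — contradiction. So (1,1) = 8.
(1,2) = 13 − 8 = 5 completes the 13 across.
(3,1) = 24 − 15 = 9 completes the 24 down.
(3,2) = 12 − 9 = 3 completes the 12 across.

7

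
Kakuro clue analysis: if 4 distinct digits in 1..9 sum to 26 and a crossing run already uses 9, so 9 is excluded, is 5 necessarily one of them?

Yes

The only way to make 26 from 4 distinct digits under that restriction is {5,6,7,8}, which contains 5.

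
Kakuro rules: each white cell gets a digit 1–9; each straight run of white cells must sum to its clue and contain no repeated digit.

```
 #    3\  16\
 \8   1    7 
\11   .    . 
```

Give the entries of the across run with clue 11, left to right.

3 in 2 cells must be {1,2}; 16 in 2 cells must be {7,9}.
R2C1 = 3 − 1 = 2 completes the 3 down.
R2C2 = 11 − 2 = 9 completes the 11 across.

2 9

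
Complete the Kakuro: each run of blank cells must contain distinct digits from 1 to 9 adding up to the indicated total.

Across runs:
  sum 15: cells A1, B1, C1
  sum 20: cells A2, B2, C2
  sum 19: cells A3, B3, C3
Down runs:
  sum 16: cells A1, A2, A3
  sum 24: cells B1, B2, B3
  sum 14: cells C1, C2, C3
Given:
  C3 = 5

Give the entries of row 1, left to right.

24 in 3 cells must be {7,8,9}.
B3 = 8: the only remaining digit allowed by both the 19 across and the 24 down.
A3 = 19 − 13 = 6 completes the 19 across.
Nothing is forced directly, so branch on B1, whose candidates are 7 or 9. If B1 = 9: that forces B2 = 7, C2 = 8, C1 = 1, after which A2 would have to be in {5} for the 20 across but in {1,2,3,7,8,9} for the 16 down — contradiction. So B1 = 7.
B2 = 24 − 15 = 9 completes the 24 down.
No cell is forced outright now. A1 can only be 2 or 3 (the digits allowed by both its 15 across and its 16 down). If A1 = 3: then C1 would have to be in {5} for the 15 across but in {1,2,3,6,7,8} for the 14 down — contradiction. So A1 = 2.
C1 = 15 − 9 = 6 completes the 15 across.

2 7 6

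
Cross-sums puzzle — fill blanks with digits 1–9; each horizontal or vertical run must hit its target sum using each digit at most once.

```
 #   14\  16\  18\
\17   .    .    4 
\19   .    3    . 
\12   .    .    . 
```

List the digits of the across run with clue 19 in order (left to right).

Given what's placed, R2C3 must be 9 to fit the 19 across and 18 down.
R3C3 = 18 − 13 = 5 completes the 18 down.
R2C1 = 19 − 12 = 7 completes the 19 across.
No cell is forced outright now. R3C2 can only be 4 or 6 (the digits allowed by both its 12 across and its 16 down). If R3C2 = 4: then R1C2 would have to be in {5,6,7,8} for the 17 across but in {9} for the 16 down — contradiction. So R3C2 = 6.
R1C2 = 16 − 9 = 7 completes the 16 down.
R3C1 = 12 − 11 = 1 completes the 12 across.
R1C1 = 17 − 11 = 6 completes the 17 across.

7 3 9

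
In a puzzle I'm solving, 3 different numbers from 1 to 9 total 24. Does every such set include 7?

Yes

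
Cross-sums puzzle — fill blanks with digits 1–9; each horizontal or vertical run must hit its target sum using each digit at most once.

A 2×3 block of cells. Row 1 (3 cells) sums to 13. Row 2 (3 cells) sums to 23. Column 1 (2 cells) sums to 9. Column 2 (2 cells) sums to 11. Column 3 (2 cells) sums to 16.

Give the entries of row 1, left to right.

1, 5, 7

23 in 3 cells must be {6,8,9}; 16 in 2 cells must be {7,9}.
The 23 across and the 16 down share only 9, so (2,3) = 9.
(1,3) = 16 − 9 = 7 completes the 16 down.
Nothing is forced directly, so branch on (2,1), whose candidates are 6 or 8. If (2,1) = 6: then (1,1) would have to be in {1,2,4,5} for the 13 across but in {3} for the 9 down — contradiction. So (2,1) = 8.
(1,1) = 9 − 8 = 1 completes the 9 down.
(1,2) = 13 − 8 = 5 completes the 13 across.
(2,2) = 23 − 17 = 6 completes the 23 across.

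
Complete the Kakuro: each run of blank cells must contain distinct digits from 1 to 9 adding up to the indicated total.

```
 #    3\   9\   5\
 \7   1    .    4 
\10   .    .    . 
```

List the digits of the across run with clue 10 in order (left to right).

2 7 1

7 in 3 cells must be {1,2,4}; 3 in 2 cells must be {1,2}.
R1C2 = 7 − 5 = 2 completes the 7 across.
R2C1 = 3 − 1 = 2 completes the 3 down.
R2C2 = 9 − 2 = 7 completes the 9 down.
R2C3 = 10 − 9 = 1 completes the 10 across.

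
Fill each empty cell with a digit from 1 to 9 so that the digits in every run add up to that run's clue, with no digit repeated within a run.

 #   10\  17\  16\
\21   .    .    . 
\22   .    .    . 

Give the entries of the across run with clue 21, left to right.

4 8 9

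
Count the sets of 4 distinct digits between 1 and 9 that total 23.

9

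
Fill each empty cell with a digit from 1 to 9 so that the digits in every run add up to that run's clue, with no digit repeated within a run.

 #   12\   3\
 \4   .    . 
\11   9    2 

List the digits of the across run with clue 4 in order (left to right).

3 1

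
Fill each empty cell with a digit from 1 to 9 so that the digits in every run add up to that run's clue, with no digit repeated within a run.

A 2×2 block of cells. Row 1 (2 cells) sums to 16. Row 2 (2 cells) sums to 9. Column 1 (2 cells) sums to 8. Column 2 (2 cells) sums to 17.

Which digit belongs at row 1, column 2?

9

16 in 2 cells must be {7,9}; 17 in 2 cells must be {8,9}.
The 16 across and the 8 down share only 7, so (1,1) = 7.
(1,2) = 16 − 7 = 9 completes the 16 across.
(2,1) = 8 − 7 = 1 completes the 8 down.
(2,2) = 9 − 1 = 8 completes the 9 across.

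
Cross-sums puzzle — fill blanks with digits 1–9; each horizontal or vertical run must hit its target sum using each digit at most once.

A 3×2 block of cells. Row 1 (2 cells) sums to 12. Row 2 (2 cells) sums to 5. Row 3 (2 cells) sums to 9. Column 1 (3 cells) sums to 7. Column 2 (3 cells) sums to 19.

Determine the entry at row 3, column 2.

7 in 3 cells must be {1,2,4}.
The 12 across and the 7 down share only 4, so (1,1) = 4.
(1,2) = 12 − 4 = 8 completes the 12 across.
Nothing is forced directly, so branch on (2,1), whose candidates are 1 or 2. If (2,1) = 2: then (2,2) would have to be in {3} for the 5 across but in {2,4,5,6,7,9} for the 19 down — contradiction. So (2,1) = 1.
(2,2) = 5 − 1 = 4 completes the 5 across.
(3,1) = 7 − 5 = 2 completes the 7 down.
(3,2) = 9 − 2 = 7 completes the 9 across.

7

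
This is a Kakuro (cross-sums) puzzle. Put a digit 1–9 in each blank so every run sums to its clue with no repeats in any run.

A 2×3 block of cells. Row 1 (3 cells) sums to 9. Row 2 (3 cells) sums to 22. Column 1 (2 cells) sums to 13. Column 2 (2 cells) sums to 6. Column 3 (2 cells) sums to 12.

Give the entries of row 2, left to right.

8 5 9

The 22 across and the 6 down share only 5, so (2,2) = 5.
(1,2) = 6 − 5 = 1 completes the 6 down.
Nothing is forced directly, so branch on (1,1), whose candidates are 5 or 6. If (1,1) = 6: then (1,3) would have to be in {2} for the 9 across but in {3,4,5,7,8,9} for the 12 down — contradiction. So (1,1) = 5.
(1,3) = 9 − 6 = 3 completes the 9 across.
(2,1) = 13 − 5 = 8 completes the 13 down.
(2,3) = 22 − 13 = 9 completes the 22 across.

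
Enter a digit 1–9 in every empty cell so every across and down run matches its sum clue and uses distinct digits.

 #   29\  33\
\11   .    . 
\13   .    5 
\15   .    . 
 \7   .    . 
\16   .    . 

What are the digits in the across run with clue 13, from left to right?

8 5

16 in 2 cells must be {7,9}.
R2C1 = 13 − 5 = 8 completes the 13 across.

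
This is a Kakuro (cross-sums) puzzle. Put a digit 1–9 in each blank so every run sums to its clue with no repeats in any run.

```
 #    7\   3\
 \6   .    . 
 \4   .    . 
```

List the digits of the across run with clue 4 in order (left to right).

4 in 2 cells must be {1,3}; 3 in 2 cells must be {1,2}.
The 4 across and the 3 down share only 1, so R2C2 = 1.
R1C2 = 3 − 1 = 2 completes the 3 down.
R2C1 = 4 − 1 = 3 completes the 4 across.
R1C1 = 6 − 2 = 4 completes the 6 across.

3 1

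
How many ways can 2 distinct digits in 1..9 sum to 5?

2

2 distinct digits from 1–9 sum between 3 and 17.
Enumerating: {1,4}, {2,3}.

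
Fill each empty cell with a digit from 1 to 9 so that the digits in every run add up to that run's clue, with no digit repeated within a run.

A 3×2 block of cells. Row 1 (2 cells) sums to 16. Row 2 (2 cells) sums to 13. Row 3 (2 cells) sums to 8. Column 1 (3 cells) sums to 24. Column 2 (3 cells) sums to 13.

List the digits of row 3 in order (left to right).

16 in 2 cells must be {7,9}; 24 in 3 cells must be {7,8,9}.
The 8 across and the 24 down share only 7, so (3,1) = 7.
(3,2) = 8 − 7 = 1 completes the 8 across.
Given what's placed, (1,1) must be 9 to fit the 16 across and 24 down.
(1,2) = 16 − 9 = 7 completes the 16 across.
(2,1) = 24 − 16 = 8 completes the 24 down.
(2,2) = 13 − 8 = 5 completes the 13 across.

7 1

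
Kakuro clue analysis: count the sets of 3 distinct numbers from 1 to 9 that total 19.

5

3 distinct digits from 1–9 sum between 6 and 24.
Enumerating: {2,8,9}, {3,7,9}, {4,6,9}, {4,7,8}, {5,6,8}.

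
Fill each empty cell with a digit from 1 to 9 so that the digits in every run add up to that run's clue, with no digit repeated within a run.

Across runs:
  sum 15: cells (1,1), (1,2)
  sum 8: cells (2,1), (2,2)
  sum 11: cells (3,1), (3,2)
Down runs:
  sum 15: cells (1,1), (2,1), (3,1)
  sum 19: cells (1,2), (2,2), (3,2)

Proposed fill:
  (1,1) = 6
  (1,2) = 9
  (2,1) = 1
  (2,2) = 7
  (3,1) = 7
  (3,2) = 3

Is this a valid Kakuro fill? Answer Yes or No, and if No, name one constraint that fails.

No — the down run (1,1)–(3,1) sums to 14, not 15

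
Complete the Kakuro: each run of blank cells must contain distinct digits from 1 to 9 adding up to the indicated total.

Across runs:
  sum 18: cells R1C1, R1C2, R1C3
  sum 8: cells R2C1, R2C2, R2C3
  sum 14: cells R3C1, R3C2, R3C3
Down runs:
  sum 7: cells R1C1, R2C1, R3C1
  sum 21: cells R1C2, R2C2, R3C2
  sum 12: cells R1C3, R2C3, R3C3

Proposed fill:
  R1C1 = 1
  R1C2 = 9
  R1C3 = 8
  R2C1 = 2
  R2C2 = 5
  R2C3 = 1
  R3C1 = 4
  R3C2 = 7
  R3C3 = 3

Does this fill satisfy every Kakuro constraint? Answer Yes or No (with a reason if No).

Across: 1+9+8=18; 2+5+1=8; 4+7+3=14. Down: 1+2+4=7; 9+5+7=21; 8+1+3=12. No digit repeats within any run.

Yes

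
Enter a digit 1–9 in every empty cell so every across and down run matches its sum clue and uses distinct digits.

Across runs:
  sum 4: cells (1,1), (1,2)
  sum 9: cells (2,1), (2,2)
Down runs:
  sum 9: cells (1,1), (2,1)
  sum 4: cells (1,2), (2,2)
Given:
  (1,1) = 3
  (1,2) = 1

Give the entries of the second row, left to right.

4 in 2 cells must be {1,3}.
(2,1) = 9 − 3 = 6 completes the 9 down.
(2,2) = 9 − 6 = 3 completes the 9 across.

6, 3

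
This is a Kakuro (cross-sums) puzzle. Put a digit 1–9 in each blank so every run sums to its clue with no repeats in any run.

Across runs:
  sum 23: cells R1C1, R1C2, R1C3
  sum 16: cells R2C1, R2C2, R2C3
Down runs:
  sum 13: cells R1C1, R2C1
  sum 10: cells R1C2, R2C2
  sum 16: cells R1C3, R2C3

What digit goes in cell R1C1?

23 in 3 cells must be {6,8,9}; 16 in 2 cells must be {7,9}.
The 23 across and the 16 down share only 9, so R1C3 = 9.
R2C3 = 16 − 9 = 7 completes the 16 down.
Nothing is forced directly, so branch on R1C1, whose candidates are 6 or 8. If R1C1 = 6: that forces R1C2 = 8, after which R2C1 would have to be in {1,3,4,5,6,8} for the 16 across but in {7} for the 13 down — contradiction. So R1C1 = 8.
R1C2 = 23 − 17 = 6 completes the 23 across.
R2C1 = 13 − 8 = 5 completes the 13 down.
R2C2 = 16 − 12 = 4 completes the 16 across.

8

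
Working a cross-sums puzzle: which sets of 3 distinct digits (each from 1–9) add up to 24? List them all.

{7,8,9}

3 distinct digits from 1–9 sum between 6 and 24.
Only one set works: {7,8,9}.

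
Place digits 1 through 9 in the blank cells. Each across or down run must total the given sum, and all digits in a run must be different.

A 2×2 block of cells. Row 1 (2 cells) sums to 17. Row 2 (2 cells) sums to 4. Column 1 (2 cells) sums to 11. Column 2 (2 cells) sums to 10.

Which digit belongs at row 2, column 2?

17 in 2 cells must be {8,9}; 4 in 2 cells must be {1,3}.
The 4 across and the 11 down share only 3, so (2,1) = 3.
(2,2) = 4 − 3 = 1 completes the 4 across.
(1,1) = 11 − 3 = 8 completes the 11 down.
(1,2) = 17 − 8 = 9 completes the 17 across.

1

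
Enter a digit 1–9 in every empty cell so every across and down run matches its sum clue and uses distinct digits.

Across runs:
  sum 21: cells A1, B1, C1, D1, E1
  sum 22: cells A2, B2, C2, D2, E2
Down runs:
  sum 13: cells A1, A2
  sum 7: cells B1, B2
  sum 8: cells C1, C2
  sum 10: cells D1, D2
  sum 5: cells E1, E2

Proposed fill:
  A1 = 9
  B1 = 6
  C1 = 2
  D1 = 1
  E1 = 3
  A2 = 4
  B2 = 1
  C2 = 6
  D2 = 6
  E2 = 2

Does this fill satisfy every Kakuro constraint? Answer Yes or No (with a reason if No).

No — the down run D1–D2 sums to 7, not 10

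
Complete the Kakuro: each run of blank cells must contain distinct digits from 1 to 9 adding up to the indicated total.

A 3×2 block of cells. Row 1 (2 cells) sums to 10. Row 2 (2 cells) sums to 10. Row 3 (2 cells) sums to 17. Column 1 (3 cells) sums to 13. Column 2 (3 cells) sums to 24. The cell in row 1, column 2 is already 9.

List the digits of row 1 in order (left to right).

17 in 2 cells must be {8,9}; 24 in 3 cells must be {7,8,9}.
(1,1) = 10 − 9 = 1 completes the 10 across.
Given what's placed, (3,2) must be 8 to fit the 17 across and 24 down.
(2,2) = 24 − 17 = 7 completes the 24 down.
(3,1) = 17 − 8 = 9 completes the 17 across.
(2,1) = 10 − 7 = 3 completes the 10 across.

1 9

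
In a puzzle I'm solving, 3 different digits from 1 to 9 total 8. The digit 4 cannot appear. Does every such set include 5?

The only way to make 8 from 3 distinct digits under that restriction is {1,2,5}, which contains 5.

Yes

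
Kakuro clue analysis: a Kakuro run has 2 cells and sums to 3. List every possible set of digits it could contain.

{1,2}

2 distinct digits from 1–9 sum between 3 and 17.
Only one set works: {1,2}.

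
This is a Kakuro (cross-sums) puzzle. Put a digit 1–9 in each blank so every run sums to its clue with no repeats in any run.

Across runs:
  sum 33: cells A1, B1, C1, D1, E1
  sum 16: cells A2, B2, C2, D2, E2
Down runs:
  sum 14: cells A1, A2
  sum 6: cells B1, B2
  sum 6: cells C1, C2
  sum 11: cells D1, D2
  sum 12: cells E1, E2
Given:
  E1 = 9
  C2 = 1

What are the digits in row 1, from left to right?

8 4 5 7 9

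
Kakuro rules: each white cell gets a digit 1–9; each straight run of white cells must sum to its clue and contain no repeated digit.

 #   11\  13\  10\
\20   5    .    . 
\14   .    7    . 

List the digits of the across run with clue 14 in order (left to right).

6 7 1

R1C2 = 13 − 7 = 6 completes the 13 down.
R1C3 = 20 − 11 = 9 completes the 20 across.
R2C1 = 11 − 5 = 6 completes the 11 down.
R2C3 = 14 − 13 = 1 completes the 14 across.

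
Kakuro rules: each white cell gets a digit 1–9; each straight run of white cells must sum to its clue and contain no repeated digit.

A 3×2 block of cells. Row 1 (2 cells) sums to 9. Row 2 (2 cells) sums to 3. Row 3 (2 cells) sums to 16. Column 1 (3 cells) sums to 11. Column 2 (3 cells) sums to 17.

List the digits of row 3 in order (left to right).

7, 9

3 in 2 cells must be {1,2}; 16 in 2 cells must be {7,9}.
The 16 across and the 11 down share only 7, so (3,1) = 7.
(3,2) = 16 − 7 = 9 completes the 16 across.
Given what's placed, (2,1) must be 1 to fit the 3 across and 11 down.
(2,2) = 3 − 1 = 2 completes the 3 across.
(1,1) = 11 − 8 = 3 completes the 11 down.
(1,2) = 9 − 3 = 6 completes the 9 across.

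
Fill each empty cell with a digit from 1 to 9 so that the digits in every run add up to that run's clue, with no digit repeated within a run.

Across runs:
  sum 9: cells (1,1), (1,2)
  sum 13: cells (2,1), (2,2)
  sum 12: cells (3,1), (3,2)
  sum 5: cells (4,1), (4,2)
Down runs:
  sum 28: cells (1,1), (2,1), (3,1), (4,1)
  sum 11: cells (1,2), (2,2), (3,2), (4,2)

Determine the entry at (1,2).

11 in 4 cells must be {1,2,3,5}.
Only 5 fits (2,2) under both its across sum 13 and down sum 11.
Given what's placed, (3,2) must be 3 to fit the 12 across and 11 down.
Intersecting the 5 across with the 28 down forces (4,1) = 4.
(4,2) = 5 − 4 = 1 completes the 5 across.
(1,2) = 11 − 9 = 2 completes the 11 down.

2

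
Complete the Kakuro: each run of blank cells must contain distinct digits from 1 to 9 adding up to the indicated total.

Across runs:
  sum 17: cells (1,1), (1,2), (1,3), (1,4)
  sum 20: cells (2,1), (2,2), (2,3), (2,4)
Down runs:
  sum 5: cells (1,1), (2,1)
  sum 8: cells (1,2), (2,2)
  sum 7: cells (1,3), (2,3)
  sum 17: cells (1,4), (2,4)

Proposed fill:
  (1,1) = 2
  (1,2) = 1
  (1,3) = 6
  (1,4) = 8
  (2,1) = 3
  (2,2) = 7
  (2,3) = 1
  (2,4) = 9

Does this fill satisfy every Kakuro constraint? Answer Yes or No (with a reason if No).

Across: 2+1+6+8=17; 3+7+1+9=20. Down: 2+3=5; 1+7=8; 6+1=7; 8+9=17. No digit repeats within any run.

Yes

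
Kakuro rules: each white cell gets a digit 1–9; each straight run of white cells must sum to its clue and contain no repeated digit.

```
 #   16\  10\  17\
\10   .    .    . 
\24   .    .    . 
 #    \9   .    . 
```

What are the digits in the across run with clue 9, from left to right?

2, 7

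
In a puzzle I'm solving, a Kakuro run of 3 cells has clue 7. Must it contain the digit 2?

Yes

The only way to make 7 from 3 distinct digits is {1,2,4}, which contains 2.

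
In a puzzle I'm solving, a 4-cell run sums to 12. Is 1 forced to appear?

Every partition of 12 into 4 distinct digits includes 1: {1,2,3,6}, {1,2,4,5}.

Yes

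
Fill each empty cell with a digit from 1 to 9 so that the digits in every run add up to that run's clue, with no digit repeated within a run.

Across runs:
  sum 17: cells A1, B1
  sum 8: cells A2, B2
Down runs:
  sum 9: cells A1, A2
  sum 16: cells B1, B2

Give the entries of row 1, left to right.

8, 9

17 in 2 cells must be {8,9}; 16 in 2 cells must be {7,9}.
The 17 across and the 9 down share only 8, so A1 = 8.
B1 = 17 − 8 = 9 completes the 17 across.
A2 = 9 − 8 = 1 completes the 9 down.
B2 = 8 − 1 = 7 completes the 8 across.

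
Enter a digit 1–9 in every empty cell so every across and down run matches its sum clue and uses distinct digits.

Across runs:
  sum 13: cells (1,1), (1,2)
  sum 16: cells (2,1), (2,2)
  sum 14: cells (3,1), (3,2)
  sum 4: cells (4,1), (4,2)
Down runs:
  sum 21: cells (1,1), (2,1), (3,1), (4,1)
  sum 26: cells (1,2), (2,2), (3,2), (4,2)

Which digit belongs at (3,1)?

8

16 in 2 cells must be {7,9}; 4 in 2 cells must be {1,3}.
Only 3 fits (4,2) under both its across sum 4 and down sum 26.
Given what's placed, (2,2) must be 9 to fit the 16 across and 26 down.
(4,1) = 4 − 3 = 1 completes the 4 across.
(2,1) = 16 − 9 = 7 completes the 16 across.
No cell is forced outright now. (1,2) can only be 6 or 8 (the digits allowed by both its 13 across and its 26 down). If (1,2) = 6: then (1,1) would have to be in {7} for the 13 across but in {4,5,8,9} for the 21 down — contradiction. So (1,2) = 8.
(1,1) = 13 − 8 = 5 completes the 13 across.
(3,1) = 21 − 13 = 8 completes the 21 down.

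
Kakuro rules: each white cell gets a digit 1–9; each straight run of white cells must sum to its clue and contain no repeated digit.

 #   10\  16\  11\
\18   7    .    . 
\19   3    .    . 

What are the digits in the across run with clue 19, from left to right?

16 in 2 cells must be {7,9}.
R1C2 = 9: the only remaining digit allowed by both the 18 across and the 16 down.
R1C3 = 18 − 16 = 2 completes the 18 across.
R2C2 = 16 − 9 = 7 completes the 16 down.
R2C3 = 19 − 10 = 9 completes the 19 across.

3 7 9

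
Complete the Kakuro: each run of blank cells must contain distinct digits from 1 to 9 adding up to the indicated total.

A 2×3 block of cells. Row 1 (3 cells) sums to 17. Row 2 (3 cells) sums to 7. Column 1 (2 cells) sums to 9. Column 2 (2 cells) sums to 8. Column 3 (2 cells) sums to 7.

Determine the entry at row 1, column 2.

7 in 3 cells must be {1,2,4}.
Nothing is forced directly, so branch on (2,3), whose candidates are 1 or 2 or 4. If (2,3) = 1: that forces (1,3) = 6, (2,2) = 2, after which (1,2) would have to be in {2,3,4,7,8,9} for the 17 across but in {6} for the 8 down — contradiction. If (2,3) = 2: that forces (1,3) = 5, (2,2) = 1, after which (1,2) would have to be in {3,4,8,9} for the 17 across but in {7} for the 8 down — contradiction. So (2,3) = 4.
(1,3) = 7 − 4 = 3 completes the 7 down.
Nothing is forced directly, so branch on (1,2), whose candidates are 5 or 6. If (1,2) = 5: then (1,1) would have to be in {9} for the 17 across but in {1,2,3,4,5,6,7,8} for the 9 down — contradiction. So (1,2) = 6.
(1,1) = 17 − 9 = 8 completes the 17 across.
(2,1) = 9 − 8 = 1 completes the 9 down.
(2,2) = 7 − 5 = 2 completes the 7 across.

6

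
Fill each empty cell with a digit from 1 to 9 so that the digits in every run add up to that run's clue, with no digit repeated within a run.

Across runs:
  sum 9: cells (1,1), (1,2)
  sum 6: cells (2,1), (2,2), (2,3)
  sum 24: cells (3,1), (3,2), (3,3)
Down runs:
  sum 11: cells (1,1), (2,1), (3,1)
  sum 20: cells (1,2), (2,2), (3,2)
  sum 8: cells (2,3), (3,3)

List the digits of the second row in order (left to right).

2 3 1

6 in 3 cells must be {1,2,3}; 24 in 3 cells must be {7,8,9}.
Only 3 fits (2,2) under both its across sum 6 and down sum 20.
The 24 across and the 8 down share only 7, so (3,3) = 7.
(1,2) = 8: the only remaining digit allowed by both the 9 across and the 20 down.
(2,3) = 8 − 7 = 1 completes the 8 down.
Given what's placed, (3,1) must be 8 to fit the 24 across and 11 down.
(3,2) = 24 − 15 = 9 completes the 24 across.
(1,1) = 9 − 8 = 1 completes the 9 across.
(2,1) = 6 − 4 = 2 completes the 6 across.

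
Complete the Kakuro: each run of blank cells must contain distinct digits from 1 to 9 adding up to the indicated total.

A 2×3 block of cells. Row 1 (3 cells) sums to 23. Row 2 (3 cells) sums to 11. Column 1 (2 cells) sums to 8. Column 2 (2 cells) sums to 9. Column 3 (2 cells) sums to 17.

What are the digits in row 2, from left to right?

23 in 3 cells must be {6,8,9}; 17 in 2 cells must be {8,9}.
The 23 across and the 8 down share only 6, so (1,1) = 6.
Given what's placed, (1,2) must be 8 to fit the 23 across and 9 down.
(1,3) = 23 − 14 = 9 completes the 23 across.
(2,1) = 8 − 6 = 2 completes the 8 down.
(2,2) = 9 − 8 = 1 completes the 9 down.
(2,3) = 11 − 3 = 8 completes the 11 across.

2, 1, 8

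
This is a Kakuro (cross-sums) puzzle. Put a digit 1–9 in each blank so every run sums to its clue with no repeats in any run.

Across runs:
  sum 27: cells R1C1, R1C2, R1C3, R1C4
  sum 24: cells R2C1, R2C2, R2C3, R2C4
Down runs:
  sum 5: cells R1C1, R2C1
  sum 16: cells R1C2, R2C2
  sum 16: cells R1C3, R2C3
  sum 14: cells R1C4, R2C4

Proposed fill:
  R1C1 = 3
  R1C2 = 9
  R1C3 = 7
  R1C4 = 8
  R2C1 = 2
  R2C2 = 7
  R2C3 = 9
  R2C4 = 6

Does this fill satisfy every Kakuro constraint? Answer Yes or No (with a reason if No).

Yes

Across: 3+9+7+8=27; 2+7+9+6=24. Down: 3+2=5; 9+7=16; 7+9=16; 8+6=14. No digit repeats within any run.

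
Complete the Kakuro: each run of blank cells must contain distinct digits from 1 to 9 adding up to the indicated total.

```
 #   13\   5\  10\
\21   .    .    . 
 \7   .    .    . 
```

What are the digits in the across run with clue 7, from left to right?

7 in 3 cells must be {1,2,4}.
The 21 across and the 5 down share only 4, so R1C2 = 4.
The 7 across and the 13 down share only 4, so R2C1 = 4.
R2C2 = 5 − 4 = 1 completes the 5 down.
R2C3 = 7 − 5 = 2 completes the 7 across.
R1C1 = 13 − 4 = 9 completes the 13 down.
R1C3 = 21 − 13 = 8 completes the 21 across.

4, 1, 2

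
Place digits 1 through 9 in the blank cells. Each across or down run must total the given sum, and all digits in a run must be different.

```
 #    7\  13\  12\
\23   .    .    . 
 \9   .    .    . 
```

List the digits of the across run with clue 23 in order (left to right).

6 8 9

23 in 3 cells must be {6,8,9}.
The 23 across and the 7 down share only 6, so R1C1 = 6.
R2C1 = 7 − 6 = 1 completes the 7 down.
Nothing is forced directly, so branch on R2C2, whose candidates are 5 or 6. If R2C2 = 6: then R1C2 would have to be in {8,9} for the 23 across but in {7} for the 13 down — contradiction. So R2C2 = 5.
R1C2 = 13 − 5 = 8 completes the 13 down.
R1C3 = 23 − 14 = 9 completes the 23 across.
R2C3 = 9 − 6 = 3 completes the 9 across.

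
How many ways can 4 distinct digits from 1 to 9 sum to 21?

11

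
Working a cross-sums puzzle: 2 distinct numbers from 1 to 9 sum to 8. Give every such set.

2 distinct digits from 1–9 sum between 3 and 17.

{1,7}; {2,6}; {3,5}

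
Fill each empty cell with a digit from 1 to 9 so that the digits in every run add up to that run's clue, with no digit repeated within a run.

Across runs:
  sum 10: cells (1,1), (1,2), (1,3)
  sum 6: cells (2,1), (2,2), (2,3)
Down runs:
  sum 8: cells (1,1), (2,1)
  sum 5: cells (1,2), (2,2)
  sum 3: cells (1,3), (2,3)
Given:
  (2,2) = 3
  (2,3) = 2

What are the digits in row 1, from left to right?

6 in 3 cells must be {1,2,3}; 3 in 2 cells must be {1,2}.
(1,2) = 5 − 3 = 2 completes the 5 down.
(1,3) = 3 − 2 = 1 completes the 3 down.
(2,1) = 6 − 5 = 1 completes the 6 across.
(1,1) = 10 − 3 = 7 completes the 10 across.

7, 2, 1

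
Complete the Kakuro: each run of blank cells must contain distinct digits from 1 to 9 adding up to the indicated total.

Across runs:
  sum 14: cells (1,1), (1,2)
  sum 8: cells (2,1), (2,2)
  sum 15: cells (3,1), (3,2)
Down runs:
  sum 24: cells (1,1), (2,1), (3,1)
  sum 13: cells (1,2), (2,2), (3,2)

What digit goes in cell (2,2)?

1

24 in 3 cells must be {7,8,9}.
The 8 across and the 24 down share only 7, so (2,1) = 7.
(2,2) = 8 − 7 = 1 completes the 8 across.
Nothing is forced directly, so branch on (1,1), whose candidates are 8 or 9. If (1,1) = 8: then (1,2) would have to be in {6} for the 14 across but in {3,4,5,7,8,9} for the 13 down — contradiction. So (1,1) = 9.
(1,2) = 14 − 9 = 5 completes the 14 across.
(3,1) = 24 − 16 = 8 completes the 24 down.
(3,2) = 15 − 8 = 7 completes the 15 across.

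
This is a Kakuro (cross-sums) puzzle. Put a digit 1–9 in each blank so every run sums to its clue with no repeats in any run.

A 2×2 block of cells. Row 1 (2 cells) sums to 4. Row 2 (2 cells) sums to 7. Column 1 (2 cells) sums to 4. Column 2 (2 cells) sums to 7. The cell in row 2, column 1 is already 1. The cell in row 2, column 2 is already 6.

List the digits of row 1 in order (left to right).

3 1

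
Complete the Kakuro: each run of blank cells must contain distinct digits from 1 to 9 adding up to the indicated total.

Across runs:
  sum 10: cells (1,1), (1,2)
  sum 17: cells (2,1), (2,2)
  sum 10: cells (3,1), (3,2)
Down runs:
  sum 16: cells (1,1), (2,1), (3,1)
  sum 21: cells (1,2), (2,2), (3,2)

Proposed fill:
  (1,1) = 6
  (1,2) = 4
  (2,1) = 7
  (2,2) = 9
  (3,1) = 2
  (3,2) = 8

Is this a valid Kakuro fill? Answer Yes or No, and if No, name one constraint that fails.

No — the down run (1,1)–(3,1) sums to 15, not 16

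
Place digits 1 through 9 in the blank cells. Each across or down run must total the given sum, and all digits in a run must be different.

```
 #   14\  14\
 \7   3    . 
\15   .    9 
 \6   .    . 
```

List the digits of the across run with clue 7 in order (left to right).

3 4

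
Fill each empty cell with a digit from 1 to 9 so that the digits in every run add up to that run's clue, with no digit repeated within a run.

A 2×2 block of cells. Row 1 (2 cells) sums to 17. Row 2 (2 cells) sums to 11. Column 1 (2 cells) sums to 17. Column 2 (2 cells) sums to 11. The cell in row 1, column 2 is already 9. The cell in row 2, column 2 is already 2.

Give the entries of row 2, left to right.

9 2

17 in 2 cells must be {8,9}.
(1,1) = 17 − 9 = 8 completes the 17 across.
(2,1) = 11 − 2 = 9 completes the 11 across.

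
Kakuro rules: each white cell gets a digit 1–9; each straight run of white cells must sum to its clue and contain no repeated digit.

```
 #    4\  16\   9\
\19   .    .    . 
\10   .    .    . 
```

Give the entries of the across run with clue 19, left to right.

4 in 2 cells must be {1,3}; 16 in 2 cells must be {7,9}.
The 19 across and the 4 down share only 3, so R1C1 = 3.
Given what's placed, R1C3 must be 7 to fit the 19 across and 9 down.
R2C1 = 4 − 3 = 1 completes the 4 down.
R2C2 = 7: the only remaining digit allowed by both the 10 across and the 16 down.
R2C3 = 10 − 8 = 2 completes the 10 across.
R1C2 = 19 − 10 = 9 completes the 19 across.

3 9 7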